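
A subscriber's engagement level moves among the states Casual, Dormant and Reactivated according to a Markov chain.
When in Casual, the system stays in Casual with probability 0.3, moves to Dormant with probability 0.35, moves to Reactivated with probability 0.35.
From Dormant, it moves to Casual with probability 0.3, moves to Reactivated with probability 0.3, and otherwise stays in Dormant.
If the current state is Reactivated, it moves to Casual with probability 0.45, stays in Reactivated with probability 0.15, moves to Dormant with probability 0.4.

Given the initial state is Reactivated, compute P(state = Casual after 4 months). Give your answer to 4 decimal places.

0.3407

Propagate the distribution vector 4 months from Reactivated.
After 0 months: (0.0000, 0.0000, 1.0000)
After 1 month: (0.4500, 0.4000, 0.1500)
After 2 months: (0.3225, 0.3775, 0.3000)
After 3 months: (0.3450, 0.3839, 0.2711)
After 4 months: (0.3407, 0.3828, 0.2766)
P(in Casual after 4 months) = 0.3407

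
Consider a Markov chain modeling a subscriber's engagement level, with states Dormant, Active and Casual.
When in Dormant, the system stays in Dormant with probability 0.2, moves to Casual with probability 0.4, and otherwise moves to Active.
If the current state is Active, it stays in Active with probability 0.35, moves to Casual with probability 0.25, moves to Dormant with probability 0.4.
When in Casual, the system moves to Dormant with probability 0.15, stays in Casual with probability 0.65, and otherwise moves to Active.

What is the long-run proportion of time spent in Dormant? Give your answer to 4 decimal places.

Let the stationary distribution be π with π = πP and π_1 + π_2 + π_3 = 1.
π_1 = 0.2·π_1 + 0.4·π_2 + 0.15·π_3
π_2 = 0.4·π_1 + 0.35·π_2 + 0.2·π_3
Solving with the normalization constraint gives π = (0.2343, 0.2904, 0.4752).
So the stationary probability of Dormant is 0.2343.

0.2343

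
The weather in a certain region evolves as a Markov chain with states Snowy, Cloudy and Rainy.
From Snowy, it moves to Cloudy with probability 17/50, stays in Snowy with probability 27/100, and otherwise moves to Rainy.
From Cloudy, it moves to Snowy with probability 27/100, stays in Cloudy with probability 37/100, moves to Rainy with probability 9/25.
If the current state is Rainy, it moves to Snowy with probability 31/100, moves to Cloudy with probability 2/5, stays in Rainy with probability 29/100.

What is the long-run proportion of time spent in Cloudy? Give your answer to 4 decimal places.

0.3718

Let the stationary distribution be π with π = πP and π_1 + π_2 + π_3 = 1.
π_1 = 0.27·π_1 + 0.27·π_2 + 0.31·π_3
π_2 = 0.34·π_1 + 0.37·π_2 + 0.4·π_3
Solving with the normalization constraint gives π = (0.2838, 0.3718, 0.3444).
So the stationary probability of Cloudy is 0.3718.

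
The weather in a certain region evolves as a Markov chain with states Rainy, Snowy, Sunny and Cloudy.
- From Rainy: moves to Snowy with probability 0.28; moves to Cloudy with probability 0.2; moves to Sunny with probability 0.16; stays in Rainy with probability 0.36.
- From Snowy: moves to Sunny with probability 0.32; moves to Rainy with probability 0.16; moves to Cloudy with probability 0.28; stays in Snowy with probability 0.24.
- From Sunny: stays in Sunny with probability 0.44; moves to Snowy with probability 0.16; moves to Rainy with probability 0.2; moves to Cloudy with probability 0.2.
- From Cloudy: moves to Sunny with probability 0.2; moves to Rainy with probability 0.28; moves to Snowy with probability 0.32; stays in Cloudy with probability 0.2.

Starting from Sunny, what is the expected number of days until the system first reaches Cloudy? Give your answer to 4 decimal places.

4.6233

Let t(s) be the expected number of days to first reach Cloudy from state s, with t(Cloudy) = 0. Conditioning on the first day:
t(Rainy) = 1 + 0.36·t(Rainy) + 0.28·t(Snowy) + 0.16·t(Sunny)
t(Snowy) = 1 + 0.16·t(Rainy) + 0.24·t(Snowy) + 0.32·t(Sunny)
t(Sunny) = 1 + 0.2·t(Rainy) + 0.16·t(Snowy) + 0.44·t(Sunny)
Solving: t(Rainy) = 4.5662, t(Snowy) = 4.2237, t(Sunny) = 4.6233.
Expected days from Sunny to Cloudy: 4.6233.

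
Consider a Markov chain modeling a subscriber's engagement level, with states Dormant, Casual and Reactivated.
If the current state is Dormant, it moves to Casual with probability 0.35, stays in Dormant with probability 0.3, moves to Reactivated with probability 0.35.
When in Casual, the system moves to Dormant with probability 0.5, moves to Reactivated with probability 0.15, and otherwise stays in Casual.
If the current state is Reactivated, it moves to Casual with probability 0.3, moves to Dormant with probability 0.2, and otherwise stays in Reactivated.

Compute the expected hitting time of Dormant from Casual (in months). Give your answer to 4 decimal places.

2.3214

Let t(s) be the expected number of months to first reach Dormant from state s, with t(Dormant) = 0. Conditioning on the first month:
t(Casual) = 1 + 0.35·t(Casual) + 0.15·t(Reactivated)
t(Reactivated) = 1 + 0.3·t(Casual) + 0.5·t(Reactivated)
Solving: t(Casual) = 2.3214, t(Reactivated) = 3.3929.
Expected months from Casual to Dormant: 2.3214.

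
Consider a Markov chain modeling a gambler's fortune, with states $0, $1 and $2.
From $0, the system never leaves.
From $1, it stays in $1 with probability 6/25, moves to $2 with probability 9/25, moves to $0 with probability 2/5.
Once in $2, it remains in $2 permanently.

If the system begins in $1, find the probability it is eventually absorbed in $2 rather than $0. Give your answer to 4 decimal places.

Let h(s) be the probability of absorption at $2 starting from transient state s. Then h($2) = 1 and h($0) = 0. By first-step analysis:
h($1) = 0.4·0 + 0.24·h($1) + 0.36·1
Solving: h($1) = 0.4737.
Starting from $1, the probability is 0.4737.

0.4737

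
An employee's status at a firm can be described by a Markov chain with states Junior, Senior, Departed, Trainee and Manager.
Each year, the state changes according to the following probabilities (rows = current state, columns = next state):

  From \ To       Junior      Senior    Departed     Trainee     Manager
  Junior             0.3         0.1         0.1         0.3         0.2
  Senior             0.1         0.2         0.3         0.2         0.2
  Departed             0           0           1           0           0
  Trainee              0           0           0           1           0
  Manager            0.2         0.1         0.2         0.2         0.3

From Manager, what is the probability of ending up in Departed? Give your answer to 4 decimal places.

0.4625

Let h(s) be the probability of absorption at Departed starting from transient state s. Then h(Departed) = 1 and h(Trainee) = 0. By first-step analysis:
h(Junior) = 0.3·h(Junior) + 0.1·h(Senior) + 0.1·1 + 0.3·0 + 0.2·h(Manager)
h(Senior) = 0.1·h(Junior) + 0.2·h(Senior) + 0.3·1 + 0.2·0 + 0.2·h(Manager)
h(Manager) = 0.2·h(Junior) + 0.1·h(Senior) + 0.2·1 + 0.2·0 + 0.3·h(Manager)
Solving: h(Junior) = 0.3514, h(Senior) = 0.5345, h(Manager) = 0.4625.
Starting from Manager, the probability is 0.4625.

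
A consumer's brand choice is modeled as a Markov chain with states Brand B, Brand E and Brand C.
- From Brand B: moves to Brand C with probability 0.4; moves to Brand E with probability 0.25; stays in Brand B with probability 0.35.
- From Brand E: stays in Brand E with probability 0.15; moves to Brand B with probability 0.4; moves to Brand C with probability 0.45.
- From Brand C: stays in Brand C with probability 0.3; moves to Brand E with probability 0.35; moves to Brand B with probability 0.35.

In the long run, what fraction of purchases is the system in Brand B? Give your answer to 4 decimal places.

Let the stationary distribution be π with π = πP and π_1 + π_2 + π_3 = 1.
π_1 = 0.35·π_1 + 0.4·π_2 + 0.35·π_3
π_2 = 0.25·π_1 + 0.15·π_2 + 0.35·π_3
Solving with the normalization constraint gives π = (0.3631, 0.2614, 0.3755).
So the stationary probability of Brand B is 0.3631.

0.3631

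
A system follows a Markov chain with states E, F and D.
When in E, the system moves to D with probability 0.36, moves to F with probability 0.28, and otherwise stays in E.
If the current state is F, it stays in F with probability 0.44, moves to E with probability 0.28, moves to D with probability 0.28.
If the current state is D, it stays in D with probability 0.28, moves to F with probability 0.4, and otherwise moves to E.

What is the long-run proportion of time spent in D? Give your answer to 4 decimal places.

Let the stationary distribution be π with π = πP and π_1 + π_2 + π_3 = 1.
π_1 = 0.36·π_1 + 0.28·π_2 + 0.32·π_3
π_2 = 0.28·π_1 + 0.44·π_2 + 0.4·π_3
Solving with the normalization constraint gives π = (0.3176, 0.3770, 0.3054).
So the stationary probability of D is 0.3054.

0.3054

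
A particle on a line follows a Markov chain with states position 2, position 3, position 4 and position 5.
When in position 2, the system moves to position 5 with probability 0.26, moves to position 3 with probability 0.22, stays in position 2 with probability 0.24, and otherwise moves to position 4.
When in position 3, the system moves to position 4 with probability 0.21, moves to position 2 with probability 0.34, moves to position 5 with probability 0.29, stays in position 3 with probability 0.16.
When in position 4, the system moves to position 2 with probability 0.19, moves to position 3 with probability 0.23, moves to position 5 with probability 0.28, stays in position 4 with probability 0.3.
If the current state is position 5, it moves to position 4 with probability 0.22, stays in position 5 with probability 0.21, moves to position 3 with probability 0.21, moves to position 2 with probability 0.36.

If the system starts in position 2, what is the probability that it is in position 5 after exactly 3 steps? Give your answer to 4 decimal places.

0.2583

Propagate the distribution vector 3 steps from position 2.
After 0 steps: (1.0000, 0.0000, 0.0000, 0.0000)
After 1 step: (0.2400, 0.2200, 0.2800, 0.2600)
After 2 steps: (0.2792, 0.2070, 0.2546, 0.2592)
After 3 steps: (0.2791, 0.2075, 0.2551, 0.2583)
P(in position 5 after 3 steps) = 0.2583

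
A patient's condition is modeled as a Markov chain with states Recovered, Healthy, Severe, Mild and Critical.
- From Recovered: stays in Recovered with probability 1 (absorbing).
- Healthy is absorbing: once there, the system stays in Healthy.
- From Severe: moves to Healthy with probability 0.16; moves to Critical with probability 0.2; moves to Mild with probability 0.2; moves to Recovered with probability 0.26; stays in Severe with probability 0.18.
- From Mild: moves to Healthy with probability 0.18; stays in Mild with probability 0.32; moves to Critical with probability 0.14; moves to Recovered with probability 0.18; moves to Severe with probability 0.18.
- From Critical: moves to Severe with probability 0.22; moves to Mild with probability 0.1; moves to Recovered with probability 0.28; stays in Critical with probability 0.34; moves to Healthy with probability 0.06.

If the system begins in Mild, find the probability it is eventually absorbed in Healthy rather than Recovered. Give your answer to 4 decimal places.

0.4179

Let h(s) be the probability of absorption at Healthy starting from transient state s. Then h(Healthy) = 1 and h(Recovered) = 0. By first-step analysis:
h(Severe) = 0.26·0 + 0.16·1 + 0.18·h(Severe) + 0.2·h(Mild) + 0.2·h(Critical)
h(Mild) = 0.18·0 + 0.18·1 + 0.18·h(Severe) + 0.32·h(Mild) + 0.14·h(Critical)
h(Critical) = 0.28·0 + 0.06·1 + 0.22·h(Severe) + 0.1·h(Mild) + 0.34·h(Critical)
Solving: h(Severe) = 0.3643, h(Mild) = 0.4179, h(Critical) = 0.2757.
Starting from Mild, the probability is 0.4179.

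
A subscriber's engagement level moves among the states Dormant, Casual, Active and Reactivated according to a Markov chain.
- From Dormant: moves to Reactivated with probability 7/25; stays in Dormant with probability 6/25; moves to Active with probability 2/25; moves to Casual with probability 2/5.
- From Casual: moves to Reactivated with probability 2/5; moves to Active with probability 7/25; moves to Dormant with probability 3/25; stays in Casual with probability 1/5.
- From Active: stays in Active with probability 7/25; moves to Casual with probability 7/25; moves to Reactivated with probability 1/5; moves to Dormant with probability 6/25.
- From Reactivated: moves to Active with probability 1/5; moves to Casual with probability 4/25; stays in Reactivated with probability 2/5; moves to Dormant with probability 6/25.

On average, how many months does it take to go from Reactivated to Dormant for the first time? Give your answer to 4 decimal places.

4.6193

Let t(s) be the expected number of months to first reach Dormant from state s, with t(Dormant) = 0. Conditioning on the first month:
t(Casual) = 1 + 0.2·t(Casual) + 0.28·t(Active) + 0.4·t(Reactivated)
t(Active) = 1 + 0.28·t(Casual) + 0.28·t(Active) + 0.2·t(Reactivated)
t(Reactivated) = 1 + 0.16·t(Casual) + 0.2·t(Active) + 0.4·t(Reactivated)
Solving: t(Casual) = 5.2030, t(Active) = 4.6954, t(Reactivated) = 4.6193.
Expected months from Reactivated to Dormant: 4.6193.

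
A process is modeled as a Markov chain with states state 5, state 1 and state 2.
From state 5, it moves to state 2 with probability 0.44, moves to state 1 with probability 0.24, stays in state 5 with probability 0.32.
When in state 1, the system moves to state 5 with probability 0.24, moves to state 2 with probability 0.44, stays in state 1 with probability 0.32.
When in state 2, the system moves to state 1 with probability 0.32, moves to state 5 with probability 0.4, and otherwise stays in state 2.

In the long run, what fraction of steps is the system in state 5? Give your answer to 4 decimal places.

Let the stationary distribution be π with π = πP and π_1 + π_2 + π_3 = 1.
π_1 = 0.32·π_1 + 0.24·π_2 + 0.4·π_3
π_2 = 0.24·π_1 + 0.32·π_2 + 0.32·π_3
Solving with the normalization constraint gives π = (0.3268, 0.2939, 0.3793).
So the stationary probability of state 5 is 0.3268.

0.3268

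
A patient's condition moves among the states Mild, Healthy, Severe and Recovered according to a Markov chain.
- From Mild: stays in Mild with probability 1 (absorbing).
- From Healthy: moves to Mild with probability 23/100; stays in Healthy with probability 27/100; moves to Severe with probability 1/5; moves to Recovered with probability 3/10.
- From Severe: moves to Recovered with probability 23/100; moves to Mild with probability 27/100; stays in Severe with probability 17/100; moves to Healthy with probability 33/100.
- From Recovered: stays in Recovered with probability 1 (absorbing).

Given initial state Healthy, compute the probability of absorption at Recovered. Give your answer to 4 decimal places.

0.5464

Let h(s) be the probability of absorption at Recovered starting from transient state s. Then h(Recovered) = 1 and h(Mild) = 0. By first-step analysis:
h(Healthy) = 0.23·0 + 0.27·h(Healthy) + 0.2·h(Severe) + 0.3·1
h(Severe) = 0.27·0 + 0.33·h(Healthy) + 0.17·h(Severe) + 0.23·1
Solving: h(Healthy) = 0.5464, h(Severe) = 0.4944.
Starting from Healthy, the probability is 0.5464.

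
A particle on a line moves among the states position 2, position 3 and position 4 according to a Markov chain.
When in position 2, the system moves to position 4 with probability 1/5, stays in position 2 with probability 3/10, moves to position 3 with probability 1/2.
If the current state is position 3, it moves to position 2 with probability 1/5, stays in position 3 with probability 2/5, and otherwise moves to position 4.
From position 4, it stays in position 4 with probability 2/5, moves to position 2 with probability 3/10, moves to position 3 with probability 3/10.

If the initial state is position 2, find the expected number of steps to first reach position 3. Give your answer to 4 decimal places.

2.2222

Let t(s) be the expected number of steps to first reach position 3 from state s, with t(position 3) = 0. Conditioning on the first step:
t(position 2) = 1 + 0.3·t(position 2) + 0.2·t(position 4)
t(position 4) = 1 + 0.3·t(position 2) + 0.4·t(position 4)
Solving: t(position 2) = 2.2222, t(position 4) = 2.7778.
Expected steps from position 2 to position 3: 2.2222.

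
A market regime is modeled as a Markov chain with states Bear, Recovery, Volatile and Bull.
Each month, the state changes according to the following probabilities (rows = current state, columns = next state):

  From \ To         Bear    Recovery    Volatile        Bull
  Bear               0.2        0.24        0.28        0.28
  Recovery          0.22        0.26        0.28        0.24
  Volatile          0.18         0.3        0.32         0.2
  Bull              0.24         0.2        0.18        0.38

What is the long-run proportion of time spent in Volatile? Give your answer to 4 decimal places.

Let the stationary distribution be π with π = πP and π_1 + π_2 + π_3 + π_4 = 1.
π_1 = 0.2·π_1 + 0.22·π_2 + 0.18·π_3 + 0.24·π_4
π_2 = 0.24·π_1 + 0.26·π_2 + 0.3·π_3 + 0.2·π_4
π_3 = 0.28·π_1 + 0.28·π_2 + 0.32·π_3 + 0.18·π_4
Solving with the normalization constraint gives π = (0.2108, 0.2497, 0.2628, 0.2766).
So the stationary probability of Volatile is 0.2628.

0.2628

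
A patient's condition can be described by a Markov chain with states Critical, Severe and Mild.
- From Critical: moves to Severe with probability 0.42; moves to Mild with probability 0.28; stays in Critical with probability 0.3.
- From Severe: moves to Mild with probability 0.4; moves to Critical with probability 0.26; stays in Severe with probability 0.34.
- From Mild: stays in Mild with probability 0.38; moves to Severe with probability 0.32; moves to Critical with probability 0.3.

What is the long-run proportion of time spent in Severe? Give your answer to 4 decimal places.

Let the stationary distribution be π with π = πP and π_1 + π_2 + π_3 = 1.
π_1 = 0.3·π_1 + 0.26·π_2 + 0.3·π_3
π_2 = 0.42·π_1 + 0.34·π_2 + 0.32·π_3
Solving with the normalization constraint gives π = (0.2858, 0.3557, 0.3585).
So the stationary probability of Severe is 0.3557.

0.3557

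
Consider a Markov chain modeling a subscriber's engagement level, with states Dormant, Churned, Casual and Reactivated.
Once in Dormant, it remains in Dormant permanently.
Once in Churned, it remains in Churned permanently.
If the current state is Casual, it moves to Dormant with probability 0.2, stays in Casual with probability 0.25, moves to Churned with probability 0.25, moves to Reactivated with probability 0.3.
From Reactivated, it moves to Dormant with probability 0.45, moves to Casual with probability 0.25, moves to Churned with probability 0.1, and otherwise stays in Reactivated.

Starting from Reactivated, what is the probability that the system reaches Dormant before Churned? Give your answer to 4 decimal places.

0.7381

Let h(s) be the probability of absorption at Dormant starting from transient state s. Then h(Dormant) = 1 and h(Churned) = 0. By first-step analysis:
h(Casual) = 0.2·1 + 0.25·0 + 0.25·h(Casual) + 0.3·h(Reactivated)
h(Reactivated) = 0.45·1 + 0.1·0 + 0.25·h(Casual) + 0.2·h(Reactivated)
Solving: h(Casual) = 0.5619, h(Reactivated) = 0.7381.
Starting from Reactivated, the probability is 0.7381.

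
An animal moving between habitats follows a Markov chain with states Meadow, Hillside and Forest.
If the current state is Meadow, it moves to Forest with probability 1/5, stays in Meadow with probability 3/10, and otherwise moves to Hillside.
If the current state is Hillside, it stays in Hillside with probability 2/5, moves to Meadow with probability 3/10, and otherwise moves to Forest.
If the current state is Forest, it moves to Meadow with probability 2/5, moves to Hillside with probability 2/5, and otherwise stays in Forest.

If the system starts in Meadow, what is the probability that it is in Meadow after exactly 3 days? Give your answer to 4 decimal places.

Propagate the distribution vector 3 days from Meadow.
After 0 days: (1.0000, 0.0000, 0.0000)
After 1 day: (0.3000, 0.5000, 0.2000)
After 2 days: (0.3200, 0.4300, 0.2500)
After 3 days: (0.3250, 0.4320, 0.2430)
P(in Meadow after 3 days) = 0.3250

0.3250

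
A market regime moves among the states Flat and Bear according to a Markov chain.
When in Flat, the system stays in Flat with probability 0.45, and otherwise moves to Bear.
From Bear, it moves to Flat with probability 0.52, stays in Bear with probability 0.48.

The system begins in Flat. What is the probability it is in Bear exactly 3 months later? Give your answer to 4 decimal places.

0.5142

Propagate the distribution vector 3 months from Flat.
After 0 months: (1.0000, 0.0000)
After 1 month: (0.4500, 0.5500)
After 2 months: (0.4885, 0.5115)
After 3 months: (0.4858, 0.5142)
P(in Bear after 3 months) = 0.5142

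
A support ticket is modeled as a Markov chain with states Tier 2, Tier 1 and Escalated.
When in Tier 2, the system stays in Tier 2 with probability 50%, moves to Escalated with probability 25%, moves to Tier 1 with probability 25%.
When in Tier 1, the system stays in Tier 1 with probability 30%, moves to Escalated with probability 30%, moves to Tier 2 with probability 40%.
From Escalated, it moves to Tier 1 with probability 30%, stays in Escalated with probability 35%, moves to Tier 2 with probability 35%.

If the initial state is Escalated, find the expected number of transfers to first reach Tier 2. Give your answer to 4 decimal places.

Let t(s) be the expected number of transfers to first reach Tier 2 from state s, with t(Tier 2) = 0. Conditioning on the first transfer:
t(Tier 1) = 1 + 0.3·t(Tier 1) + 0.3·t(Escalated)
t(Escalated) = 1 + 0.3·t(Tier 1) + 0.35·t(Escalated)
Solving: t(Tier 1) = 2.6027, t(Escalated) = 2.7397.
Expected transfers from Escalated to Tier 2: 2.7397.

2.7397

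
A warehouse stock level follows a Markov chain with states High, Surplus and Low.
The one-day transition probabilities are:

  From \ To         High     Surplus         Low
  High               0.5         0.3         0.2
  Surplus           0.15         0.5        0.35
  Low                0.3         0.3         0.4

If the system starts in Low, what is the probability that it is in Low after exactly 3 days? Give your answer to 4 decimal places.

Propagate the distribution vector 3 days from Low.
After 0 days: (0.0000, 0.0000, 1.0000)
After 1 day: (0.3000, 0.3000, 0.4000)
After 2 days: (0.3150, 0.3600, 0.3250)
After 3 days: (0.3090, 0.3720, 0.3190)
P(in Low after 3 days) = 0.3190

0.3190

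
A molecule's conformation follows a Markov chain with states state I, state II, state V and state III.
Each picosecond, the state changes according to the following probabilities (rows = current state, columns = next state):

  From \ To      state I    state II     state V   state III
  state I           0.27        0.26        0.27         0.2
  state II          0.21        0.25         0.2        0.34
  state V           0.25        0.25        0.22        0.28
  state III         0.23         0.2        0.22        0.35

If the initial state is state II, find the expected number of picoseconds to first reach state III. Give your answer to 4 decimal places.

3.3994

Let t(s) be the expected number of picoseconds to first reach state III from state s, with t(state III) = 0. Conditioning on the first picosecond:
t(state I) = 1 + 0.27·t(state I) + 0.26·t(state II) + 0.27·t(state V)
t(state II) = 1 + 0.21·t(state I) + 0.25·t(state II) + 0.2·t(state V)
t(state V) = 1 + 0.25·t(state I) + 0.25·t(state II) + 0.22·t(state V)
Solving: t(state I) = 3.9228, t(state II) = 3.3994, t(state V) = 3.6289.
Expected picoseconds from state II to state III: 3.3994.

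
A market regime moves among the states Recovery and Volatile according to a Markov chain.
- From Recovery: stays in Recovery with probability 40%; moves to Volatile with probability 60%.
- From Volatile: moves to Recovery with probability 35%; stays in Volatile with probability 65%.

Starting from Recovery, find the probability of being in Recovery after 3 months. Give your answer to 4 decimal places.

0.3685

Propagate the distribution vector 3 months from Recovery.
After 0 months: (1.0000, 0.0000)
After 1 month: (0.4000, 0.6000)
After 2 months: (0.3700, 0.6300)
After 3 months: (0.3685, 0.6315)
P(in Recovery after 3 months) = 0.3685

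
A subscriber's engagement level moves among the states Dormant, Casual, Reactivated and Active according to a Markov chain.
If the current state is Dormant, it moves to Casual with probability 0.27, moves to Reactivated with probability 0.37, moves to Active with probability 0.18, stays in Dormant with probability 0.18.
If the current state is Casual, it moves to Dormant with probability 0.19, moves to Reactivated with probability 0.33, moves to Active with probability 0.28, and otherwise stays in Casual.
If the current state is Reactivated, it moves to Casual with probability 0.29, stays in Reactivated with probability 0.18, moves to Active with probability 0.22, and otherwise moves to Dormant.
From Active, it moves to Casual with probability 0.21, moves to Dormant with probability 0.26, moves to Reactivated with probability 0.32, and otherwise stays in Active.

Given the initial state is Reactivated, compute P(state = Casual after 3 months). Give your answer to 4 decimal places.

0.2461

Propagate the distribution vector 3 months from Reactivated.
After 0 months: (0.0000, 0.0000, 1.0000, 0.0000)
After 1 month: (0.3100, 0.2900, 0.1800, 0.2200)
After 2 months: (0.2239, 0.2401, 0.3132, 0.2228)
After 3 months: (0.2409, 0.2461, 0.2897, 0.2232)
P(in Casual after 3 months) = 0.2461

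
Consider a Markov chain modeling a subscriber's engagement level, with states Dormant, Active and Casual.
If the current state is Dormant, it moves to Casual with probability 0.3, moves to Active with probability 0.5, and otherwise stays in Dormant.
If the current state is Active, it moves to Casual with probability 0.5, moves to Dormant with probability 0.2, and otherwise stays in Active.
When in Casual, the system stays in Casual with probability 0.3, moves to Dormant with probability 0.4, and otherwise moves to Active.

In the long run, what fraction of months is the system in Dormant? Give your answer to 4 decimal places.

0.2742

Let the stationary distribution be π with π = πP and π_1 + π_2 + π_3 = 1.
π_1 = 0.2·π_1 + 0.2·π_2 + 0.4·π_3
π_2 = 0.5·π_1 + 0.3·π_2 + 0.3·π_3
Solving with the normalization constraint gives π = (0.2742, 0.3548, 0.3710).
So the stationary probability of Dormant is 0.2742.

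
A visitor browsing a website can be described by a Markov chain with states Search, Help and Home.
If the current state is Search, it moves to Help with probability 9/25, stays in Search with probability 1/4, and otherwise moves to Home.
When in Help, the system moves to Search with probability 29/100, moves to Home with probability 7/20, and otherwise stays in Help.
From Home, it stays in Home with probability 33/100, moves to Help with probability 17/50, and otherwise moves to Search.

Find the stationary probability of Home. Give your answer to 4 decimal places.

0.3546

Let the stationary distribution be π with π = πP and π_1 + π_2 + π_3 = 1.
π_1 = 0.25·π_1 + 0.29·π_2 + 0.33·π_3
π_2 = 0.36·π_1 + 0.36·π_2 + 0.34·π_3
Solving with the normalization constraint gives π = (0.2925, 0.3529, 0.3546).
So the stationary probability of Home is 0.3546.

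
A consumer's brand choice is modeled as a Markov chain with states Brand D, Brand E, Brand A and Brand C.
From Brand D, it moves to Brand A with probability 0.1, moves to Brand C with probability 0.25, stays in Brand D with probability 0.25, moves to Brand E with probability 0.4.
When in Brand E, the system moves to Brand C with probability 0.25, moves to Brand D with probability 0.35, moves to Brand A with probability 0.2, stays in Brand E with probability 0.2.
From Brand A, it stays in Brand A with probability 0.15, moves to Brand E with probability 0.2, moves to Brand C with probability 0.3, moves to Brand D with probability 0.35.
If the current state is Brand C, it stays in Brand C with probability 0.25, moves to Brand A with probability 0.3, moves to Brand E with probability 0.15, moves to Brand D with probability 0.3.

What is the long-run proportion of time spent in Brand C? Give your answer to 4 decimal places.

Let the stationary distribution be π with π = πP and π_1 + π_2 + π_3 + π_4 = 1.
π_1 = 0.25·π_1 + 0.35·π_2 + 0.35·π_3 + 0.3·π_4
π_2 = 0.4·π_1 + 0.2·π_2 + 0.2·π_3 + 0.15·π_4
π_3 = 0.1·π_1 + 0.2·π_2 + 0.15·π_3 + 0.3·π_4
Solving with the normalization constraint gives π = (0.3064, 0.2483, 0.1860, 0.2593).
So the stationary probability of Brand C is 0.2593.

0.2593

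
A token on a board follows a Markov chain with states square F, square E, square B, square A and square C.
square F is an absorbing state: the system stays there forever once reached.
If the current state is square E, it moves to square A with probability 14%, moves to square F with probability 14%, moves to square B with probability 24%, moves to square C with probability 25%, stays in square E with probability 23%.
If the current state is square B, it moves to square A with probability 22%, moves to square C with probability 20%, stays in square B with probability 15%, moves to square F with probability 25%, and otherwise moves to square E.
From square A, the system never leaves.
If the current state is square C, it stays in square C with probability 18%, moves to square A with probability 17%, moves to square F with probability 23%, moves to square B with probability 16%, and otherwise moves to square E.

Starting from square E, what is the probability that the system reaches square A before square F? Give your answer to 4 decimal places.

Let h(s) be the probability of absorption at square A starting from transient state s. Then h(square A) = 1 and h(square F) = 0. By first-step analysis:
h(square E) = 0.14·0 + 0.23·h(square E) + 0.24·h(square B) + 0.14·1 + 0.25·h(square C)
h(square B) = 0.25·0 + 0.18·h(square E) + 0.15·h(square B) + 0.22·1 + 0.2·h(square C)
h(square C) = 0.23·0 + 0.26·h(square E) + 0.16·h(square B) + 0.17·1 + 0.18·h(square C)
Solving: h(square E) = 0.4717, h(square B) = 0.4640, h(square C) = 0.4474.
Starting from square E, the probability is 0.4717.

0.4717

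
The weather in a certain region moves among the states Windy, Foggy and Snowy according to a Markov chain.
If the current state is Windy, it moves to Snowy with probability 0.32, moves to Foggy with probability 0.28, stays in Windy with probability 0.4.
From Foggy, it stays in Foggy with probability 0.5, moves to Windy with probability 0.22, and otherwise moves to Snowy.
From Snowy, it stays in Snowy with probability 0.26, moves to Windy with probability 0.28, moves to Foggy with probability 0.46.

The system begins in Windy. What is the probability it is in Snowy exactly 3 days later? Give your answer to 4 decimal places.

Propagate the distribution vector 3 days from Windy.
After 0 days: (1.0000, 0.0000, 0.0000)
After 1 day: (0.4000, 0.2800, 0.3200)
After 2 days: (0.3112, 0.3992, 0.2896)
After 3 days: (0.2934, 0.4200, 0.2867)
P(in Snowy after 3 days) = 0.2867

0.2867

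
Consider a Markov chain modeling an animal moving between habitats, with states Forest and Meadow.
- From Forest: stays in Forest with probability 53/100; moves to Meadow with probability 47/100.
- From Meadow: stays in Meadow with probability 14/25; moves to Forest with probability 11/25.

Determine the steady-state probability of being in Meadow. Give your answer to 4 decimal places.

Let the stationary distribution be π with π = πP and π_1 + π_2 = 1.
π_1 = 0.53·π_1 + 0.44·π_2
Solving with the normalization constraint gives π = (0.4835, 0.5165).
So the stationary probability of Meadow is 0.5165.

0.5165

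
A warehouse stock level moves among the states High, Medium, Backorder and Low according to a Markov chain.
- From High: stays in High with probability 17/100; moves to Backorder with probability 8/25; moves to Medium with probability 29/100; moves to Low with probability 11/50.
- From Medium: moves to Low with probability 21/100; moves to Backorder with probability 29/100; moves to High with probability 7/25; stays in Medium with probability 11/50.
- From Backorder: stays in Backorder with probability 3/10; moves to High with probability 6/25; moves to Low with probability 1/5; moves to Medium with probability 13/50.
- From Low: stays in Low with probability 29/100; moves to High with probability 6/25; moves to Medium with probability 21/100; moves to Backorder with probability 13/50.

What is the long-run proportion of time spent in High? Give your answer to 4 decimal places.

Let the stationary distribution be π with π = πP and π_1 + π_2 + π_3 + π_4 = 1.
π_1 = 0.17·π_1 + 0.28·π_2 + 0.24·π_3 + 0.24·π_4
π_2 = 0.29·π_1 + 0.22·π_2 + 0.26·π_3 + 0.21·π_4
π_3 = 0.32·π_1 + 0.29·π_2 + 0.3·π_3 + 0.26·π_4
Solving with the normalization constraint gives π = (0.2335, 0.2458, 0.2931, 0.2276).
So the stationary probability of High is 0.2335.

0.2335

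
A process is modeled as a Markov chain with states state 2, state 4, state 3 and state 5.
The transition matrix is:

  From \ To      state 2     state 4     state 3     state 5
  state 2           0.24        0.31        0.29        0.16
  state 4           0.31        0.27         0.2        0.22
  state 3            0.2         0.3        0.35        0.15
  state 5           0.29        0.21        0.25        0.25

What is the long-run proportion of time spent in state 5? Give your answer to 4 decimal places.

Let the stationary distribution be π with π = πP and π_1 + π_2 + π_3 + π_4 = 1.
π_1 = 0.24·π_1 + 0.31·π_2 + 0.2·π_3 + 0.29·π_4
π_2 = 0.31·π_1 + 0.27·π_2 + 0.3·π_3 + 0.21·π_4
π_3 = 0.29·π_1 + 0.2·π_2 + 0.35·π_3 + 0.25·π_4
Solving with the normalization constraint gives π = (0.2580, 0.2771, 0.2739, 0.1911).
So the stationary probability of state 5 is 0.1911.

0.1911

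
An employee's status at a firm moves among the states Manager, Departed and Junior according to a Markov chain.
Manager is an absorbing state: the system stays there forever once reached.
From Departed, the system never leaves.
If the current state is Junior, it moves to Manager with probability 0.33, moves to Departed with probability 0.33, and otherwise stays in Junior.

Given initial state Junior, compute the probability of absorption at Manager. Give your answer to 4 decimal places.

0.5000

Let h(s) be the probability of absorption at Manager starting from transient state s. Then h(Manager) = 1 and h(Departed) = 0. By first-step analysis:
h(Junior) = 0.33·1 + 0.33·0 + 0.34·h(Junior)
Solving: h(Junior) = 0.5000.
Starting from Junior, the probability is 0.5000.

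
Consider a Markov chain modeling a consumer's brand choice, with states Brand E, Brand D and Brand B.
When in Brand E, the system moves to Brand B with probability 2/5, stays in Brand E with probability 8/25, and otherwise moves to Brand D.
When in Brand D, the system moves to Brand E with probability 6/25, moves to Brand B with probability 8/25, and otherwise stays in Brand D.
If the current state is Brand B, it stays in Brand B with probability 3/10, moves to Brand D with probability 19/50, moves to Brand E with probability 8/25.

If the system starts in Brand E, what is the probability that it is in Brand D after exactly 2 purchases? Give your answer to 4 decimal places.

Sum over the intermediate state after 1 purchase:
P = P(Brand E→Brand E)·P(Brand E→Brand D) + P(Brand E→Brand D)·P(Brand D→Brand D) + P(Brand E→Brand B)·P(Brand B→Brand D)
  = 0.32×0.28 + 0.28×0.44 + 0.4×0.38
  = 0.0896 + 0.1232 + 0.1520 = 0.3648

0.3648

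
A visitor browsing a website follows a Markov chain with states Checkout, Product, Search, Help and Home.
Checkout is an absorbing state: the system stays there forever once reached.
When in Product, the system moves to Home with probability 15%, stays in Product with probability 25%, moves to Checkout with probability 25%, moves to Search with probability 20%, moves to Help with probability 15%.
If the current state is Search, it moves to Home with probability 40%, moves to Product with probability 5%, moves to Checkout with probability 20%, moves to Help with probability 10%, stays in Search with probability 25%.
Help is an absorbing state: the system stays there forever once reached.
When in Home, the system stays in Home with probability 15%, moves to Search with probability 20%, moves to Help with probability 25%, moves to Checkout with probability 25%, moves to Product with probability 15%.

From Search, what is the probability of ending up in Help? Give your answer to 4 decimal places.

0.4054

Let h(s) be the probability of absorption at Help starting from transient state s. Then h(Help) = 1 and h(Checkout) = 0. By first-step analysis:
h(Product) = 0.25·0 + 0.25·h(Product) + 0.2·h(Search) + 0.15·1 + 0.15·h(Home)
h(Search) = 0.2·0 + 0.05·h(Product) + 0.25·h(Search) + 0.1·1 + 0.4·h(Home)
h(Home) = 0.25·0 + 0.15·h(Product) + 0.2·h(Search) + 0.25·1 + 0.15·h(Home)
Solving: h(Product) = 0.4001, h(Search) = 0.4054, h(Home) = 0.4601.
Starting from Search, the probability is 0.4054.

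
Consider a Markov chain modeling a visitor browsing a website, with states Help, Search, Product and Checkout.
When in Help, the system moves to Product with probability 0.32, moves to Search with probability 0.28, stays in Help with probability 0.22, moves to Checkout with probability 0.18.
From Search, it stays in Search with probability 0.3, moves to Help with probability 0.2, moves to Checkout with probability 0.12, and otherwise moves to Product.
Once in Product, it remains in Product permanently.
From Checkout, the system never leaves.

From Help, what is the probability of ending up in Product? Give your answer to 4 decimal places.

0.6743

Let h(s) be the probability of absorption at Product starting from transient state s. Then h(Product) = 1 and h(Checkout) = 0. By first-step analysis:
h(Help) = 0.22·h(Help) + 0.28·h(Search) + 0.32·1 + 0.18·0
h(Search) = 0.2·h(Help) + 0.3·h(Search) + 0.38·1 + 0.12·0
Solving: h(Help) = 0.6743, h(Search) = 0.7355.
Starting from Help, the probability is 0.6743.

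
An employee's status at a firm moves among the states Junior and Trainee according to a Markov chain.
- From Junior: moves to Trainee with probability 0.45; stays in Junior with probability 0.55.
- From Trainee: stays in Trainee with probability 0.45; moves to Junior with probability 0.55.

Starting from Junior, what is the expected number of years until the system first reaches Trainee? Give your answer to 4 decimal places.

2.2222

Let t(s) be the expected number of years to first reach Trainee from state s, with t(Trainee) = 0. Conditioning on the first year:
t(Junior) = 1 + 0.55·t(Junior)
Solving: t(Junior) = 2.2222.
Expected years from Junior to Trainee: 2.2222.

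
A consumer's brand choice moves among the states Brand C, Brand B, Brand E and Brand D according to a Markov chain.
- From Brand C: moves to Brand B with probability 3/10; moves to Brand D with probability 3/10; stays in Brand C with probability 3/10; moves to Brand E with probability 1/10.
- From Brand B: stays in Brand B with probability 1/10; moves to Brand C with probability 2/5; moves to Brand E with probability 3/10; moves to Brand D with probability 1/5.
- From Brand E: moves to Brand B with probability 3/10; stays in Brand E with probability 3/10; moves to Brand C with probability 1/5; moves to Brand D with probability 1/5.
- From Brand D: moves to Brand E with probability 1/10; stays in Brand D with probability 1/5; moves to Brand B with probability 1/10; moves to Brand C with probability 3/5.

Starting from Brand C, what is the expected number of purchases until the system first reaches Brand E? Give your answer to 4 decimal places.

Let t(s) be the expected number of purchases to first reach Brand E from state s, with t(Brand E) = 0. Conditioning on the first purchase:
t(Brand C) = 1 + 0.3·t(Brand C) + 0.3·t(Brand B) + 0.3·t(Brand D)
t(Brand B) = 1 + 0.4·t(Brand C) + 0.1·t(Brand B) + 0.2·t(Brand D)
t(Brand D) = 1 + 0.6·t(Brand C) + 0.1·t(Brand B) + 0.2·t(Brand D)
Solving: t(Brand C) = 7.0652, t(Brand B) = 5.8696, t(Brand D) = 7.2826.
Expected purchases from Brand C to Brand E: 7.0652.

7.0652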